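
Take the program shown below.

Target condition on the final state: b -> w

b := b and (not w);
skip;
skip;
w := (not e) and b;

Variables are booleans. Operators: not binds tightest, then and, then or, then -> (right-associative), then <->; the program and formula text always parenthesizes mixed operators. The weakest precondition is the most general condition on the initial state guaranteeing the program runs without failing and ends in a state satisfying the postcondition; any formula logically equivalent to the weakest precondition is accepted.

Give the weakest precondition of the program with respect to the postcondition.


Working backward. After the program, b -> w must hold.
Before w := (not e) and b: b -> ((not e) and b)
Before skip: b -> ((not e) and b)
Before skip: b -> ((not e) and b)
Before b := b and (not w): (b and (not w)) -> ((not e) and b and (not w))
Answer: WP = (b and (not w)) -> ((not e) and b and (not w))


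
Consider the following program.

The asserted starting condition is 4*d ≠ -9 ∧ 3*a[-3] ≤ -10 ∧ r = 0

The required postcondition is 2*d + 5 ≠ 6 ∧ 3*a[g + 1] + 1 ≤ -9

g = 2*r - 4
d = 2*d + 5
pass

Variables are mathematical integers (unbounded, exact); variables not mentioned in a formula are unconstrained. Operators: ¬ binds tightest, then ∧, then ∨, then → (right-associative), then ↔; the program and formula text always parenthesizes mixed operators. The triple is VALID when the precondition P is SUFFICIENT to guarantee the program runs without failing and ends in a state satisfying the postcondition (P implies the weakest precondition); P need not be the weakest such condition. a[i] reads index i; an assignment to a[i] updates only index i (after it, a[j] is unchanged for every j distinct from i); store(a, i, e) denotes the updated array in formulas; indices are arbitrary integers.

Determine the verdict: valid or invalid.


Working backward. After the program, the postcondition 2*d + 5 ≠ 6 ∧ 3*a[g + 1] + 1 ≤ -9 must hold; in canonical form it is 2*d ≠ 1 ∧ 3*a[g + 1] ≤ -10.
Before skip: 2*d ≠ 1 ∧ 3*a[g + 1] ≤ -10
Before d := 2*d + 5: 4*d ≠ -9 ∧ 3*a[g + 1] ≤ -10
Before g := 2*r - 4: 4*d ≠ -9 ∧ 3*a[2*r - 3] ≤ -10
The weakest precondition is 4*d ≠ -9 ∧ 3*a[2*r - 3] ≤ -10.
Check whether 4*d ≠ -9 ∧ 3*a[-3] ≤ -10 ∧ r = 0 implies it.
Every state satisfying the precondition satisfies the weakest precondition: the implication holds.
Answer: valid


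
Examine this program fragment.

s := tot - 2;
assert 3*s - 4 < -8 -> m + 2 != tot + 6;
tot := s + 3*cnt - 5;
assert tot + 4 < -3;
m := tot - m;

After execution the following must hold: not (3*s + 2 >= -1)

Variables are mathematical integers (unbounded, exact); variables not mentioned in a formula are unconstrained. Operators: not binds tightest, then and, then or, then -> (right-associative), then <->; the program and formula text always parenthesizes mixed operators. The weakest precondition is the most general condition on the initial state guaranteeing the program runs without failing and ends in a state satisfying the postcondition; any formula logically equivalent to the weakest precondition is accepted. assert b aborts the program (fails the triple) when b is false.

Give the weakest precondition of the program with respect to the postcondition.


Working backward. After the program, the postcondition not (3*s + 2 >= -1) must hold; in canonical form it is not (3*s >= -3).
Before m := tot - m: not (3*s >= -3)
Before assert tot + 4 < -3: tot < -7 and (not (3*s >= -3))
Before tot := s + 3*cnt - 5: 3*cnt + s < -2 and (not (3*s >= -3))
Before assert 3*s - 4 < -8 -> m + 2 != tot + 6: (3*s < -4 -> m != tot + 4) and 3*cnt + s < -2 and (not (3*s >= -3))
Before s := tot - 2: (3*tot < 2 -> m != tot + 4) and 3*cnt + tot < 0 and (not (3*tot >= 3))
Answer: WP = (3*tot < 2 -> m != tot + 4) and 3*cnt + tot < 0 and (not (3*tot >= 3))


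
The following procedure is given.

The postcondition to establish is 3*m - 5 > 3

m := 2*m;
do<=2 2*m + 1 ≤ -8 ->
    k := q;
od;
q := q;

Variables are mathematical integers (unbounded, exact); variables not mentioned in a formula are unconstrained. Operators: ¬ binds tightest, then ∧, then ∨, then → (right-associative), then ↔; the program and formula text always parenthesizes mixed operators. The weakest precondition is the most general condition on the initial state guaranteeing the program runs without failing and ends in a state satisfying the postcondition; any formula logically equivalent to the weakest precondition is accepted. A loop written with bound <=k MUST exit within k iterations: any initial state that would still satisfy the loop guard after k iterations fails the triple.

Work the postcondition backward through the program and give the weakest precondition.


Working backward. After the program, the postcondition 3*m - 5 > 3 must hold; in canonical form it is 3*m > 8.
Before q := q: 3*m > 8
Before the loop (bound <=2), unroll the exhaustion recursion (WP_0 = exit-now case; WP_j = one more guarded iteration, up to j = 2):
  WP_0: (¬(2*m ≤ -9)) ∧ 3*m > 8
  WP_1: (2*m ≤ -9 → ((¬(2*m ≤ -9)) ∧ 3*m > 8)) ∧ ((¬(2*m ≤ -9)) → 3*m > 8)
  WP_2: (2*m ≤ -9 → ((2*m ≤ -9 → ((¬(2*m ≤ -9)) ∧ 3*m > 8)) ∧ ((¬(2*m ≤ -9)) → 3*m > 8))) ∧ ((¬(2*m ≤ -9)) → 3*m > 8)
So before the loop: (2*m ≤ -9 → ((2*m ≤ -9 → ((¬(2*m ≤ -9)) ∧ 3*m > 8)) ∧ ((¬(2*m ≤ -9)) → 3*m > 8))) ∧ ((¬(2*m ≤ -9)) → 3*m > 8)
Before m := 2*m: (4*m ≤ -9 → ((4*m ≤ -9 → ((¬(4*m ≤ -9)) ∧ 6*m > 8)) ∧ ((¬(4*m ≤ -9)) → 6*m > 8))) ∧ ((¬(4*m ≤ -9)) → 6*m > 8)
Answer: WP = (4*m ≤ -9 → ((4*m ≤ -9 → ((¬(4*m ≤ -9)) ∧ 6*m > 8)) ∧ ((¬(4*m ≤ -9)) → 6*m > 8))) ∧ ((¬(4*m ≤ -9)) → 6*m > 8)


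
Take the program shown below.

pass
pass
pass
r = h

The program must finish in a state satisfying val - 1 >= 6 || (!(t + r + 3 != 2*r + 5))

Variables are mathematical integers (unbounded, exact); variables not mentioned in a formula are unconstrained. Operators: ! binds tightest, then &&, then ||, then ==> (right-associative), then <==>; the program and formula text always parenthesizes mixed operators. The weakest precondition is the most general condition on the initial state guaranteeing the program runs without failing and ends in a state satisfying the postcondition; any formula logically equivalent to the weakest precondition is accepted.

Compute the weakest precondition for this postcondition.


Working backward. After the program, the postcondition val - 1 >= 6 || (!(t + r + 3 != 2*r + 5)) must hold; in canonical form it is val >= 7 || (!(t != r + 2)).
Before r := h: val >= 7 || (!(t != h + 2))
Before skip: val >= 7 || (!(t != h + 2))
Before skip: val >= 7 || (!(t != h + 2))
Before skip: val >= 7 || (!(t != h + 2))
Answer: WP = val >= 7 || (!(t != h + 2))


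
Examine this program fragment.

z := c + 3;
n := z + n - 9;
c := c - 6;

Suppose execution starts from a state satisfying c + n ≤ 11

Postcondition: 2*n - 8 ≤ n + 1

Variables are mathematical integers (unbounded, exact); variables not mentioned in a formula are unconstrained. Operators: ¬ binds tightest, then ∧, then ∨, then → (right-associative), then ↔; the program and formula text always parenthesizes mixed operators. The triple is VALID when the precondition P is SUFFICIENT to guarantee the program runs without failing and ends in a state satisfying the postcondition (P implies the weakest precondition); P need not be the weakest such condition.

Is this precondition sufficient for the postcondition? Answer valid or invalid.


Working backward. After the program, the postcondition 2*n - 8 ≤ n + 1 must hold; in canonical form it is n ≤ 9.
Before c := c - 6: n ≤ 9
Before n := z + n - 9: n + z ≤ 18
Before z := c + 3: c + n ≤ 15
The weakest precondition is c + n ≤ 15.
Check whether c + n ≤ 11 implies it.
Every state satisfying the precondition satisfies the weakest precondition: the implication holds.
Answer: valid


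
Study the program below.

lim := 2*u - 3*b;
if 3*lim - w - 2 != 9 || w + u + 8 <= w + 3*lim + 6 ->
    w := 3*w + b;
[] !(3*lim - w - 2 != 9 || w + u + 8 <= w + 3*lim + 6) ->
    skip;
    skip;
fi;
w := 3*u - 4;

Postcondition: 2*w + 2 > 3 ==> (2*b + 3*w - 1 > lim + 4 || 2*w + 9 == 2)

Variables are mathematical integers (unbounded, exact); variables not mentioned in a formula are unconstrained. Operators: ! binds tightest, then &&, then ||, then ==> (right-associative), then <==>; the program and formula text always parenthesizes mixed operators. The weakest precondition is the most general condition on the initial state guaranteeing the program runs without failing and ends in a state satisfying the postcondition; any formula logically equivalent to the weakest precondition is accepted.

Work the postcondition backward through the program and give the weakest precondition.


Working backward. After the program, the postcondition 2*w + 2 > 3 ==> (2*b + 3*w - 1 > lim + 4 || 2*w + 9 == 2) must hold; in canonical form it is 2*w > 1 ==> (2*b + 3*w > lim + 5 || 2*w == -7).
Before w := 3*u - 4: 6*u > 9 ==> (2*b + 9*u > lim + 17 || 6*u == 1)
Then branch requires 6*u > 9 ==> (2*b + 9*u > lim + 17 || 6*u == 1); else branch requires 6*u > 9 ==> (2*b + 9*u > lim + 17 || 6*u == 1).
Before the if: ((3*lim != w + 11 || u <= 3*lim - 2) ==> (6*u > 9 ==> (2*b + 9*u > lim + 17 || 6*u == 1))) && ((!(3*lim != w + 11 || u <= 3*lim - 2)) ==> (6*u > 9 ==> (2*b + 9*u > lim + 17 || 6*u == 1)))
Before lim := 2*u - 3*b: ((6*u != 9*b + w + 11 || 9*b <= 5*u - 2) ==> (6*u > 9 ==> (5*b + 7*u > 17 || 6*u == 1))) && ((!(6*u != 9*b + w + 11 || 9*b <= 5*u - 2)) ==> (6*u > 9 ==> (5*b + 7*u > 17 || 6*u == 1)))
Answer: WP = ((6*u != 9*b + w + 11 || 9*b <= 5*u - 2) ==> (6*u > 9 ==> (5*b + 7*u > 17 || 6*u == 1))) && ((!(6*u != 9*b + w + 11 || 9*b <= 5*u - 2)) ==> (6*u > 9 ==> (5*b + 7*u > 17 || 6*u == 1)))


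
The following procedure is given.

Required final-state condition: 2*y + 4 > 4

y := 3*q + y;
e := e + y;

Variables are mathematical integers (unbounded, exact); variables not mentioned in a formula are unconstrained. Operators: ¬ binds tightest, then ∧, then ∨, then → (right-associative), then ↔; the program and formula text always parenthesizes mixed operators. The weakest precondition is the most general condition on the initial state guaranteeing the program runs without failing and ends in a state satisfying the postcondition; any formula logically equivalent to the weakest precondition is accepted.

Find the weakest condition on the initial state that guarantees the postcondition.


Working backward. After the program, the postcondition 2*y + 4 > 4 must hold; in canonical form it is 2*y > 0.
Before e := e + y: 2*y > 0
Before y := 3*q + y: 6*q + 2*y > 0
Answer: WP = 6*q + 2*y > 0


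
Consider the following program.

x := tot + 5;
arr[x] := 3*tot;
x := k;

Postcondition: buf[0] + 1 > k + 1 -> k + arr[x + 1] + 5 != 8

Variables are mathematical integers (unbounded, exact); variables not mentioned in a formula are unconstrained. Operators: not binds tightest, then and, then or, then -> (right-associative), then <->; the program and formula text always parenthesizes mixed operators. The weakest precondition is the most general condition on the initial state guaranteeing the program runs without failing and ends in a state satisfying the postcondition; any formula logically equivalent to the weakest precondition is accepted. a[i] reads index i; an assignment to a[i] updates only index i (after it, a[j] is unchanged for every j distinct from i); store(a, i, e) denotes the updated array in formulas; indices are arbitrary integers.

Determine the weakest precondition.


Working backward. After the program, the postcondition buf[0] + 1 > k + 1 -> k + arr[x + 1] + 5 != 8 must hold; in canonical form it is buf[0] > k -> arr[x + 1] + k != 3.
Before x := k: buf[0] > k -> arr[k + 1] + k != 3
Before arr[x] := 3*tot: buf[0] > k -> store(arr, x, 3*tot)[k + 1] + k != 3
Before x := tot + 5: buf[0] > k -> store(arr, tot + 5, 3*tot)[k + 1] + k != 3
Answer: WP = buf[0] > k -> store(arr, tot + 5, 3*tot)[k + 1] + k != 3


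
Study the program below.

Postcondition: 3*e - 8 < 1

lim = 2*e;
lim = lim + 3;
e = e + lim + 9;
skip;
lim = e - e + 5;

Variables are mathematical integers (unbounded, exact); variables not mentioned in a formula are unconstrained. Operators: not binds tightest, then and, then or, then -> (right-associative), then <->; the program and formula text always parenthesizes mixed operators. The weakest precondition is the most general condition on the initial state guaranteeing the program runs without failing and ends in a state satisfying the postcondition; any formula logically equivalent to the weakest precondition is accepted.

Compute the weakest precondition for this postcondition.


Working backward. After the program, the postcondition 3*e - 8 < 1 must hold; in canonical form it is 3*e < 9.
Before lim := e - e + 5: 3*e < 9
Before skip: 3*e < 9
Before e := e + lim + 9: 3*e + 3*lim < -18
Before lim := lim + 3: 3*e + 3*lim < -27
Before lim := 2*e: 9*e < -27
Answer: WP = 9*e < -27


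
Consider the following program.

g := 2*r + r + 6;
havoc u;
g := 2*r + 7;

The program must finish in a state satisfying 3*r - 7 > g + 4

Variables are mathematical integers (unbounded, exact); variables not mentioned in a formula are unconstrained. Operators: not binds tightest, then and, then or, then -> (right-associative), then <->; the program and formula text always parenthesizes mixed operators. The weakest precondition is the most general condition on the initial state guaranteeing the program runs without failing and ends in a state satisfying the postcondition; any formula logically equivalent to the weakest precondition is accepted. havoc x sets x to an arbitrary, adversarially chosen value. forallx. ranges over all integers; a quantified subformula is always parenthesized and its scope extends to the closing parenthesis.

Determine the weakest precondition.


Working backward. After the program, the postcondition 3*r - 7 > g + 4 must hold; in canonical form it is 3*r > g + 11.
Before g := 2*r + 7: r > 18
Before havoc u: r > 18
Before g := 2*r + r + 6: r > 18
Answer: WP = r > 18


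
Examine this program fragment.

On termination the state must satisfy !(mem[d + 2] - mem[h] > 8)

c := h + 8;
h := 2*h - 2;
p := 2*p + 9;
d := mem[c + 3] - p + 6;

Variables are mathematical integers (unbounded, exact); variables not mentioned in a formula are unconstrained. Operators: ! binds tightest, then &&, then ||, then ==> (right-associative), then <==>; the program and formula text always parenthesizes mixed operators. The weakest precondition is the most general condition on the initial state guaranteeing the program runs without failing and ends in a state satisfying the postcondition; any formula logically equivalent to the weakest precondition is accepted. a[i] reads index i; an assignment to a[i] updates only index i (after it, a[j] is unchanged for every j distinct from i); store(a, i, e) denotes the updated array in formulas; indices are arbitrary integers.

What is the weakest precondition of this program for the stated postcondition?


Working backward. After the program, the postcondition !(mem[d + 2] - mem[h] > 8) must hold; in canonical form it is !(mem[d + 2] > mem[h] + 8).
Before d := mem[c + 3] - p + 6: !(mem[mem[c + 3] - p + 8] > mem[h] + 8)
Before p := 2*p + 9: !(mem[mem[c + 3] - 2*p - 1] > mem[h] + 8)
Before h := 2*h - 2: !(mem[mem[c + 3] - 2*p - 1] > mem[2*h - 2] + 8)
Before c := h + 8: !(mem[mem[h + 11] - 2*p - 1] > mem[2*h - 2] + 8)
Answer: WP = !(mem[mem[h + 11] - 2*p - 1] > mem[2*h - 2] + 8)


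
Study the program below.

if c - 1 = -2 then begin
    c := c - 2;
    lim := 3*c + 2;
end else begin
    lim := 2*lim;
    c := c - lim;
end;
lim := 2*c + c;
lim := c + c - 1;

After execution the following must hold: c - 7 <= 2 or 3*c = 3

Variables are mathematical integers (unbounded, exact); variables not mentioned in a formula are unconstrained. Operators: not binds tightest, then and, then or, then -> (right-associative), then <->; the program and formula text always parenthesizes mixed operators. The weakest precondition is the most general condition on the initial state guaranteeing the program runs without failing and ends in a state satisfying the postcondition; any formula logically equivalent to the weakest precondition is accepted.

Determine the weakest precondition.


Working backward. After the program, the postcondition c - 7 <= 2 or 3*c = 3 must hold; in canonical form it is c <= 9 or 3*c = 3.
Before lim := c + c - 1: c <= 9 or 3*c = 3
Before lim := 2*c + c: c <= 9 or 3*c = 3
Then branch requires c <= 11 or 3*c = 9; else branch requires c <= 2*lim + 9 or 3*c = 6*lim + 3.
Before the if: (c = -1 -> (c <= 11 or 3*c = 9)) and ((not (c = -1)) -> (c <= 2*lim + 9 or 3*c = 6*lim + 3))
Answer: WP = (c = -1 -> (c <= 11 or 3*c = 9)) and ((not (c = -1)) -> (c <= 2*lim + 9 or 3*c = 6*lim + 3))


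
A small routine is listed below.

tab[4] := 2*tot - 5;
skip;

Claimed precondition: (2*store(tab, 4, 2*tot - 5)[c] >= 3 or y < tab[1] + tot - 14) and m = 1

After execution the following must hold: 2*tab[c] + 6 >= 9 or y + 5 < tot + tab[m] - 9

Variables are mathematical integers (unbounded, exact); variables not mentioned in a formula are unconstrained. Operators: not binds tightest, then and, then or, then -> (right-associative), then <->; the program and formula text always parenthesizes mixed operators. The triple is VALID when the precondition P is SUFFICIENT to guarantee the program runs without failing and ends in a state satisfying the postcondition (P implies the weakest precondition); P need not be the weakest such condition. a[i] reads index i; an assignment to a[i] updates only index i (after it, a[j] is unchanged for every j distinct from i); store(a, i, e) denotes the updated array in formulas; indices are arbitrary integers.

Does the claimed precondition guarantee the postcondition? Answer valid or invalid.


Working backward. After the program, the postcondition 2*tab[c] + 6 >= 9 or y + 5 < tot + tab[m] - 9 must hold; in canonical form it is 2*tab[c] >= 3 or y < tab[m] + tot - 14.
Before skip: 2*tab[c] >= 3 or y < tab[m] + tot - 14
Before tab[4] := 2*tot - 5: 2*store(tab, 4, 2*tot - 5)[c] >= 3 or y < store(tab, 4, 2*tot - 5)[m] + tot - 14
The weakest precondition is 2*store(tab, 4, 2*tot - 5)[c] >= 3 or y < store(tab, 4, 2*tot - 5)[m] + tot - 14.
Check whether (2*store(tab, 4, 2*tot - 5)[c] >= 3 or y < tab[1] + tot - 14) and m = 1 implies it.
Every state satisfying the precondition satisfies the weakest precondition: the implication holds.
Answer: valid


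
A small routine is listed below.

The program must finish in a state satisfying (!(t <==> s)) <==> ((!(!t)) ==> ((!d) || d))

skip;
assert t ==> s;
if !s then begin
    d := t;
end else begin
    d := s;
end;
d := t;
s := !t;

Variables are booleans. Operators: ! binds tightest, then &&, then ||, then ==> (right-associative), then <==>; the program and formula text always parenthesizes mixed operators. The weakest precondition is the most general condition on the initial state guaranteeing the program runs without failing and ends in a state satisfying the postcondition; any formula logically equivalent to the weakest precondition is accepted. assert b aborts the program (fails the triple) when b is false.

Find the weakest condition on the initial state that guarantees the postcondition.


Working backward. After the program, the postcondition (!(t <==> s)) <==> ((!(!t)) ==> ((!d) || d)) must hold; in canonical form it is !(t <==> s).
Before s := !t: !(t <==> (!t))
Before d := t: !(t <==> (!t))
Then branch requires !(t <==> (!t)); else branch requires !(t <==> (!t)).
Before the if: ((!s) ==> (!(t <==> (!t)))) && (s ==> (!(t <==> (!t))))
Before assert t ==> s: (t ==> s) && ((!s) ==> (!(t <==> (!t)))) && (s ==> (!(t <==> (!t))))
Before skip: (t ==> s) && ((!s) ==> (!(t <==> (!t)))) && (s ==> (!(t <==> (!t))))
Answer: WP = (t ==> s) && ((!s) ==> (!(t <==> (!t)))) && (s ==> (!(t <==> (!t))))


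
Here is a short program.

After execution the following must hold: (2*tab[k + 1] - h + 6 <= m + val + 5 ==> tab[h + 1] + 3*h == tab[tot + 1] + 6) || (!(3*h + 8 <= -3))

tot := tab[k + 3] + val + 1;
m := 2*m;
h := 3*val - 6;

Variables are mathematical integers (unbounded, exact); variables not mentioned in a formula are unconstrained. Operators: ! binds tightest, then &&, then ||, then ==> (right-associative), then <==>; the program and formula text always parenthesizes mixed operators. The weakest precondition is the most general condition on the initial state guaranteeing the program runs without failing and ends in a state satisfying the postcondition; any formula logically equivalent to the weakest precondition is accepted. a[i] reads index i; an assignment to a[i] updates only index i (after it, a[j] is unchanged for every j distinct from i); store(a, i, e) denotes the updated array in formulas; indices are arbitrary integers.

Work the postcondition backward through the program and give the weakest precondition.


Working backward. After the program, the postcondition (2*tab[k + 1] - h + 6 <= m + val + 5 ==> tab[h + 1] + 3*h == tab[tot + 1] + 6) || (!(3*h + 8 <= -3)) must hold; in canonical form it is (2*tab[k + 1] <= h + m + val - 1 ==> tab[h + 1] + 3*h == tab[tot + 1] + 6) || (!(3*h <= -11)).
Before h := 3*val - 6: (2*tab[k + 1] <= m + 4*val - 7 ==> tab[3*val - 5] + 9*val == tab[tot + 1] + 24) || (!(9*val <= 7))
Before m := 2*m: (2*tab[k + 1] <= 2*m + 4*val - 7 ==> tab[3*val - 5] + 9*val == tab[tot + 1] + 24) || (!(9*val <= 7))
Before tot := tab[k + 3] + val + 1: (2*tab[k + 1] <= 2*m + 4*val - 7 ==> tab[3*val - 5] + 9*val == tab[tab[k + 3] + val + 2] + 24) || (!(9*val <= 7))
Answer: WP = (2*tab[k + 1] <= 2*m + 4*val - 7 ==> tab[3*val - 5] + 9*val == tab[tab[k + 3] + val + 2] + 24) || (!(9*val <= 7))


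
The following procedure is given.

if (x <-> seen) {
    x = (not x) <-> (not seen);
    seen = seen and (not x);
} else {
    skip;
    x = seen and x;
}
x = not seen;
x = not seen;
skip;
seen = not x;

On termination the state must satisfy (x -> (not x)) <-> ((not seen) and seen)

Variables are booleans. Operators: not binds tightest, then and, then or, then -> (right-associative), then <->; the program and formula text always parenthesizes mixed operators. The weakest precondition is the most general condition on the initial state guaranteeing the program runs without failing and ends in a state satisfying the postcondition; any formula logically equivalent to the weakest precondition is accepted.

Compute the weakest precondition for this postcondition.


Working backward. After the program, the postcondition (x -> (not x)) <-> ((not seen) and seen) must hold; in canonical form it is not (x -> (not x)).
Before seen := not x: not (x -> (not x))
Before skip: not (x -> (not x))
Before x := not seen: not ((not seen) -> seen)
Before x := not seen: not ((not seen) -> seen)
Then branch requires not ((not (seen and (not ((not x) <-> (not seen))))) -> (seen and (not ((not x) <-> (not seen))))); else branch requires not ((not seen) -> seen).
Before the if: ((x <-> seen) -> (not ((not (seen and (not ((not x) <-> (not seen))))) -> (seen and (not ((not x) <-> (not seen))))))) and ((not (x <-> seen)) -> (not ((not seen) -> seen)))
Answer: WP = ((x <-> seen) -> (not ((not (seen and (not ((not x) <-> (not seen))))) -> (seen and (not ((not x) <-> (not seen))))))) and ((not (x <-> seen)) -> (not ((not seen) -> seen)))


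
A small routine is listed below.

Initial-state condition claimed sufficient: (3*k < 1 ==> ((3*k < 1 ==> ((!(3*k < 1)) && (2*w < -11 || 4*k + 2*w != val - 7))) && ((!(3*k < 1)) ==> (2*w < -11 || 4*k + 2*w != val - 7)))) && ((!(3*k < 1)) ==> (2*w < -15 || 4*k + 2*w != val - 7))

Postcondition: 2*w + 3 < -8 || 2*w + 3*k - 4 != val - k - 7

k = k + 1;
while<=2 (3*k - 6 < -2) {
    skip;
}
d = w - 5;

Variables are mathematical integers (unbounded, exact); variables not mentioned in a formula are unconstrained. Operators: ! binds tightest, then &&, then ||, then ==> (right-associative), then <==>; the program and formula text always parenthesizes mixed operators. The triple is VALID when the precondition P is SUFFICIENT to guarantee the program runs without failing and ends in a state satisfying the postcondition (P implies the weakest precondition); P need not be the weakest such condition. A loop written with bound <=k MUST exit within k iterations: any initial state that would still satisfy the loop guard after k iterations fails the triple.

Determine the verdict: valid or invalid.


Working backward. After the program, the postcondition 2*w + 3 < -8 || 2*w + 3*k - 4 != val - k - 7 must hold; in canonical form it is 2*w < -11 || 4*k + 2*w != val - 3.
Before d := w - 5: 2*w < -11 || 4*k + 2*w != val - 3
Before the loop (bound <=2), unroll the exhaustion recursion (WP_0 = exit-now case; WP_j = one more guarded iteration, up to j = 2):
  WP_0: (!(3*k < 4)) && (2*w < -11 || 4*k + 2*w != val - 3)
  WP_1: (3*k < 4 ==> ((!(3*k < 4)) && (2*w < -11 || 4*k + 2*w != val - 3))) && ((!(3*k < 4)) ==> (2*w < -11 || 4*k + 2*w != val - 3))
  WP_2: (3*k < 4 ==> ((3*k < 4 ==> ((!(3*k < 4)) && (2*w < -11 || 4*k + 2*w != val - 3))) && ((!(3*k < 4)) ==> (2*w < -11 || 4*k + 2*w != val - 3)))) && ((!(3*k < 4)) ==> (2*w < -11 || 4*k + 2*w != val - 3))
So before the loop: (3*k < 4 ==> ((3*k < 4 ==> ((!(3*k < 4)) && (2*w < -11 || 4*k + 2*w != val - 3))) && ((!(3*k < 4)) ==> (2*w < -11 || 4*k + 2*w != val - 3)))) && ((!(3*k < 4)) ==> (2*w < -11 || 4*k + 2*w != val - 3))
Before k := k + 1: (3*k < 1 ==> ((3*k < 1 ==> ((!(3*k < 1)) && (2*w < -11 || 4*k + 2*w != val - 7))) && ((!(3*k < 1)) ==> (2*w < -11 || 4*k + 2*w != val - 7)))) && ((!(3*k < 1)) ==> (2*w < -11 || 4*k + 2*w != val - 7))
The weakest precondition is (3*k < 1 ==> ((3*k < 1 ==> ((!(3*k < 1)) && (2*w < -11 || 4*k + 2*w != val - 7))) && ((!(3*k < 1)) ==> (2*w < -11 || 4*k + 2*w != val - 7)))) && ((!(3*k < 1)) ==> (2*w < -11 || 4*k + 2*w != val - 7)).
Check whether (3*k < 1 ==> ((3*k < 1 ==> ((!(3*k < 1)) && (2*w < -11 || 4*k + 2*w != val - 7))) && ((!(3*k < 1)) ==> (2*w < -11 || 4*k + 2*w != val - 7)))) && ((!(3*k < 1)) ==> (2*w < -15 || 4*k + 2*w != val - 7)) implies it.
Every state satisfying the precondition satisfies the weakest precondition: the implication holds.
Answer: valid


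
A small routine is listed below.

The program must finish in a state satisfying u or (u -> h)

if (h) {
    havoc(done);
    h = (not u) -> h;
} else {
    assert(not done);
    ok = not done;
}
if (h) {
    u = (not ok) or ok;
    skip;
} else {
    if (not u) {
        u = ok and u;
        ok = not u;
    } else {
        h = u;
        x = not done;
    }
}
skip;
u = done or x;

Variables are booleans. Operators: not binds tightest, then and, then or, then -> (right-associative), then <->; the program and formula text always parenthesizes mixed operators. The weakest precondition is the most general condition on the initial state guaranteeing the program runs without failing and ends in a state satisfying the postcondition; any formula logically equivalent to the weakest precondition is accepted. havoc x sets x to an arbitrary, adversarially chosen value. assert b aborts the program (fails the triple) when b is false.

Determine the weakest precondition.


Working backward. After the program, u or (u -> h) must hold.
Before u := done or x: done or x or ((done or x) -> h)
Before skip: done or x or ((done or x) -> h)
Then branch requires done or x or ((done or x) -> h); else branch requires (not u) -> (done or x or ((done or x) -> h)).
Before the if: (h -> (done or x or ((done or x) -> h))) and ((not h) -> ((not u) -> (done or x or ((done or x) -> h))))
Then branch requires (((not u) -> h) -> (x or (x -> ((not u) -> h)))) and ((not ((not u) -> h)) -> ((not u) -> (x or (x -> ((not u) -> h))))); else branch requires (not done) and (h -> (done or x or ((done or x) -> h))) and ((not h) -> ((not u) -> (done or x or ((done or x) -> h)))).
Before the if: (h -> ((((not u) -> h) -> (x or (x -> ((not u) -> h)))) and ((not ((not u) -> h)) -> ((not u) -> (x or (x -> ((not u) -> h))))))) and ((not h) -> ((not done) and (h -> (done or x or ((done or x) -> h))) and ((not h) -> ((not u) -> (done or x or ((done or x) -> h))))))
Answer: WP = (h -> ((((not u) -> h) -> (x or (x -> ((not u) -> h)))) and ((not ((not u) -> h)) -> ((not u) -> (x or (x -> ((not u) -> h))))))) and ((not h) -> ((not done) and (h -> (done or x or ((done or x) -> h))) and ((not h) -> ((not u) -> (done or x or ((done or x) -> h))))))


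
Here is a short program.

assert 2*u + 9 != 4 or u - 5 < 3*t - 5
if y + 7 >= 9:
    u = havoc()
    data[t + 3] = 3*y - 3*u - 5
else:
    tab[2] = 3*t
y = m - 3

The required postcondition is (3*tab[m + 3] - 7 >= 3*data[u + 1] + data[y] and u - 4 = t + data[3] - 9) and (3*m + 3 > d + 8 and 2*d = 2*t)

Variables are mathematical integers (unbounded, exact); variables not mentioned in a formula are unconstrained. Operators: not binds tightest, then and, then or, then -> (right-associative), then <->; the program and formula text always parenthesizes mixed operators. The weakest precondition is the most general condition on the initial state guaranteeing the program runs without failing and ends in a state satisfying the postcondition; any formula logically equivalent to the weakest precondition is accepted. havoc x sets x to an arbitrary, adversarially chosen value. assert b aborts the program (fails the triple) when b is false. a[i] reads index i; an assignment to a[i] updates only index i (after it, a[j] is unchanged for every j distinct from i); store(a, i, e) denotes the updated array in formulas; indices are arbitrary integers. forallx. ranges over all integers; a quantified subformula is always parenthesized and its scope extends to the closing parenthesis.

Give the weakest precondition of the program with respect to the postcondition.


Working backward. After the program, the postcondition (3*tab[m + 3] - 7 >= 3*data[u + 1] + data[y] and u - 4 = t + data[3] - 9) and (3*m + 3 > d + 8 and 2*d = 2*t) must hold; in canonical form it is 3*tab[m + 3] >= 3*data[u + 1] + data[y] + 7 and u = data[3] + t - 5 and 3*m > d + 5 and 2*d = 2*t.
Before y := m - 3: 3*tab[m + 3] >= 3*data[u + 1] + data[m - 3] + 7 and u = data[3] + t - 5 and 3*m > d + 5 and 2*d = 2*t
Then branch requires forall u_1. (3*tab[m + 3] >= 3*store(data, t + 3, -3*u_1 + 3*y - 5)[u_1 + 1] + store(data, t + 3, -3*u_1 + 3*y - 5)[m - 3] + 7 and u_1 = store(data, t + 3, -3*u_1 + 3*y - 5)[3] + t - 5 and 3*m > d + 5 and 2*d = 2*t); else branch requires 3*store(tab, 2, 3*t)[m + 3] >= 3*data[u + 1] + data[m - 3] + 7 and u = data[3] + t - 5 and 3*m > d + 5 and 2*d = 2*t.
Before the if: (y >= 2 -> (forall u_1. (3*tab[m + 3] >= 3*store(data, t + 3, -3*u_1 + 3*y - 5)[u_1 + 1] + store(data, t + 3, -3*u_1 + 3*y - 5)[m - 3] + 7 and u_1 = store(data, t + 3, -3*u_1 + 3*y - 5)[3] + t - 5 and 3*m > d + 5 and 2*d = 2*t))) and ((not (y >= 2)) -> (3*store(tab, 2, 3*t)[m + 3] >= 3*data[u + 1] + data[m - 3] + 7 and u = data[3] + t - 5 and 3*m > d + 5 and 2*d = 2*t))
Before assert 2*u + 9 != 4 or u - 5 < 3*t - 5: (2*u != -5 or u < 3*t) and (y >= 2 -> (forall u_1. (3*tab[m + 3] >= 3*store(data, t + 3, -3*u_1 + 3*y - 5)[u_1 + 1] + store(data, t + 3, -3*u_1 + 3*y - 5)[m - 3] + 7 and u_1 = store(data, t + 3, -3*u_1 + 3*y - 5)[3] + t - 5 and 3*m > d + 5 and 2*d = 2*t))) and ((not (y >= 2)) -> (3*store(tab, 2, 3*t)[m + 3] >= 3*data[u + 1] + data[m - 3] + 7 and u = data[3] + t - 5 and 3*m > d + 5 and 2*d = 2*t))
Answer: WP = (2*u != -5 or u < 3*t) and (y >= 2 -> (forall u_1. (3*tab[m + 3] >= 3*store(data, t + 3, -3*u_1 + 3*y - 5)[u_1 + 1] + store(data, t + 3, -3*u_1 + 3*y - 5)[m - 3] + 7 and u_1 = store(data, t + 3, -3*u_1 + 3*y - 5)[3] + t - 5 and 3*m > d + 5 and 2*d = 2*t))) and ((not (y >= 2)) -> (3*store(tab, 2, 3*t)[m + 3] >= 3*data[u + 1] + data[m - 3] + 7 and u = data[3] + t - 5 and 3*m > d + 5 and 2*d = 2*t))


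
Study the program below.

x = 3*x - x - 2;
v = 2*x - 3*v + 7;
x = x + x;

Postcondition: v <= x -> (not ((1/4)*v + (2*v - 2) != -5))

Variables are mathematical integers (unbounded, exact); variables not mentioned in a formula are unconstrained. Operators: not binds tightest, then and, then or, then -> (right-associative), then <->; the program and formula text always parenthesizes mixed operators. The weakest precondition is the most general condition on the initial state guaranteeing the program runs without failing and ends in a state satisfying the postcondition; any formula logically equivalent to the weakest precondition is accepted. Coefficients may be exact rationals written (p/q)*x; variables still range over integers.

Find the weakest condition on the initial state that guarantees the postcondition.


Working backward. After the program, the postcondition v <= x -> (not ((1/4)*v + (2*v - 2) != -5)) must hold; in canonical form it is v <= x -> (not ((9/4)*v != -3)).
Before x := x + x: v <= 2*x -> (not ((9/4)*v != -3))
Before v := 2*x - 3*v + 7: 3*v >= 7 -> (not ((9/2)*x != (27/4)*v - 75/4))
Before x := 3*x - x - 2: 3*v >= 7 -> (not (9*x != (27/4)*v - 39/4))
Answer: WP = 3*v >= 7 -> (not (9*x != (27/4)*v - 39/4))


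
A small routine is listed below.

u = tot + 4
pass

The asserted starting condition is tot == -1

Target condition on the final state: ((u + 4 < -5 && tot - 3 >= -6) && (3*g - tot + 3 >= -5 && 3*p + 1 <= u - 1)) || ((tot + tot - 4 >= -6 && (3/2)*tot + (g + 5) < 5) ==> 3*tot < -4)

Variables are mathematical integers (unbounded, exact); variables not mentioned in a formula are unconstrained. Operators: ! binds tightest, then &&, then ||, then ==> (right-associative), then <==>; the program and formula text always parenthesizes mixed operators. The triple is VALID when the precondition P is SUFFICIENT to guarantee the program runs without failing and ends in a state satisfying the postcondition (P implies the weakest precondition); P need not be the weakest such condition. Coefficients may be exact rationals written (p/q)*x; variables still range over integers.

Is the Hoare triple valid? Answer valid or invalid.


Working backward. After the program, the postcondition ((u + 4 < -5 && tot - 3 >= -6) && (3*g - tot + 3 >= -5 && 3*p + 1 <= u - 1)) || ((tot + tot - 4 >= -6 && (3/2)*tot + (g + 5) < 5) ==> 3*tot < -4) must hold; in canonical form it is (u < -9 && tot >= -3 && 3*g >= tot - 8 && 3*p <= u - 2) || ((2*tot >= -2 && g + (3/2)*tot < 0) ==> 3*tot < -4).
Before skip: (u < -9 && tot >= -3 && 3*g >= tot - 8 && 3*p <= u - 2) || ((2*tot >= -2 && g + (3/2)*tot < 0) ==> 3*tot < -4)
Before u := tot + 4: (tot < -13 && tot >= -3 && 3*g >= tot - 8 && 3*p <= tot + 2) || ((2*tot >= -2 && g + (3/2)*tot < 0) ==> 3*tot < -4)
The weakest precondition is (tot < -13 && tot >= -3 && 3*g >= tot - 8 && 3*p <= tot + 2) || ((2*tot >= -2 && g + (3/2)*tot < 0) ==> 3*tot < -4).
Check whether tot == -1 implies it.
Countermodel: at the initial state g = 1, p = 0, tot = -1, the precondition holds but the weakest precondition fails.
Answer: invalid


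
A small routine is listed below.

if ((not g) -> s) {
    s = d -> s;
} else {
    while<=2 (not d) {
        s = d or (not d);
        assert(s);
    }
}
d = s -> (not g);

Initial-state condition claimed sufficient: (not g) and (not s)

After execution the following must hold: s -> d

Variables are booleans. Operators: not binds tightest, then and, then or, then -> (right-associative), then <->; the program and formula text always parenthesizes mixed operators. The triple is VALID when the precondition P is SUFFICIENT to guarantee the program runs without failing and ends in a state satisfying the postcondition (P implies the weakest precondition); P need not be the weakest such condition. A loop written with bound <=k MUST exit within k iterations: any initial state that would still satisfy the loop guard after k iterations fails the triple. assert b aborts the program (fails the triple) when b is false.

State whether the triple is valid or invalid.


Working backward. After the program, s -> d must hold.
Before d := s -> (not g): s -> (s -> (not g))
Then branch requires (d -> s) -> ((d -> s) -> (not g)); else branch requires ((not d) -> (((not d) -> (d and (not g))) and (d -> (not g)))) and (d -> (s -> (s -> (not g)))).
Before the if: (((not g) -> s) -> ((d -> s) -> ((d -> s) -> (not g)))) and ((not ((not g) -> s)) -> (((not d) -> (((not d) -> (d and (not g))) and (d -> (not g)))) and (d -> (s -> (s -> (not g))))))
The weakest precondition is (((not g) -> s) -> ((d -> s) -> ((d -> s) -> (not g)))) and ((not ((not g) -> s)) -> (((not d) -> (((not d) -> (d and (not g))) and (d -> (not g)))) and (d -> (s -> (s -> (not g)))))).
Check whether (not g) and (not s) implies it.
Countermodel: at the initial state d = false, g = false, s = false, the precondition holds but the weakest precondition fails.
Answer: invalid


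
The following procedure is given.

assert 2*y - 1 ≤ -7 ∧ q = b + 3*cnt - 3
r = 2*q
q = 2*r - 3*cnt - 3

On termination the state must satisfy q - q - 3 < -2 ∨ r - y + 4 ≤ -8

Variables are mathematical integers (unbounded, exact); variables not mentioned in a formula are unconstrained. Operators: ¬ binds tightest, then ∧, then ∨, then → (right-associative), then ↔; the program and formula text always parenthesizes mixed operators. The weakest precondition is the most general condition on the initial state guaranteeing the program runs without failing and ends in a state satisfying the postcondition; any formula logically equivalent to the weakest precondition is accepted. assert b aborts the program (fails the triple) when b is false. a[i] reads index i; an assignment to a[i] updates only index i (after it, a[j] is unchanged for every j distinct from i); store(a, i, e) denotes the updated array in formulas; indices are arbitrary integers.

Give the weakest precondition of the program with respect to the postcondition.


Working backward. After the program, the postcondition q - q - 3 < -2 ∨ r - y + 4 ≤ -8 must hold; in canonical form it is true.
Before q := 2*r - 3*cnt - 3: true
Before r := 2*q: true
Before assert 2*y - 1 ≤ -7 ∧ q = b + 3*cnt - 3: 2*y ≤ -6 ∧ q = b + 3*cnt - 3
Answer: WP = 2*y ≤ -6 ∧ q = b + 3*cnt - 3


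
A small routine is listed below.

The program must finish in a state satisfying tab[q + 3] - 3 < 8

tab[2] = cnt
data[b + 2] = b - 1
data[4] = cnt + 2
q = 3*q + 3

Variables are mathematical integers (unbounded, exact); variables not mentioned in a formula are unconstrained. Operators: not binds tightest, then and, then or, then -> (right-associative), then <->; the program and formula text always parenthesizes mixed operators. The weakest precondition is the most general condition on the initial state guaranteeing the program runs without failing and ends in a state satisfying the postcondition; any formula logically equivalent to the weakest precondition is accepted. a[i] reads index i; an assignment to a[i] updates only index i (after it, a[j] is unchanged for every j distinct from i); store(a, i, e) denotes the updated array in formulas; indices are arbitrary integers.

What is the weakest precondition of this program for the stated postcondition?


Working backward. After the program, the postcondition tab[q + 3] - 3 < 8 must hold; in canonical form it is tab[q + 3] < 11.
Before q := 3*q + 3: tab[3*q + 6] < 11
Before data[4] := cnt + 2: tab[3*q + 6] < 11
Before data[b + 2] := b - 1: tab[3*q + 6] < 11
Before tab[2] := cnt: store(tab, 2, cnt)[3*q + 6] < 11
Answer: WP = store(tab, 2, cnt)[3*q + 6] < 11


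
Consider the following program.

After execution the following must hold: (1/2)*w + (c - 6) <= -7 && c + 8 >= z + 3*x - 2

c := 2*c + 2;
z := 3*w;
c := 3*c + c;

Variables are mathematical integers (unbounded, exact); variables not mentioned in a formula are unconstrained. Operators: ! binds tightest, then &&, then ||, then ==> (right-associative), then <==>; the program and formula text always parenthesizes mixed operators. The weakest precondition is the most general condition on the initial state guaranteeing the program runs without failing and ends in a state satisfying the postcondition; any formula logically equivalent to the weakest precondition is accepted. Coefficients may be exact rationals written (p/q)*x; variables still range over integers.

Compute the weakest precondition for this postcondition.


Working backward. After the program, the postcondition (1/2)*w + (c - 6) <= -7 && c + 8 >= z + 3*x - 2 must hold; in canonical form it is c + (1/2)*w <= -1 && c >= 3*x + z - 10.
Before c := 3*c + c: 4*c + (1/2)*w <= -1 && 4*c >= 3*x + z - 10
Before z := 3*w: 4*c + (1/2)*w <= -1 && 4*c >= 3*w + 3*x - 10
Before c := 2*c + 2: 8*c + (1/2)*w <= -9 && 8*c >= 3*w + 3*x - 18
Answer: WP = 8*c + (1/2)*w <= -9 && 8*c >= 3*w + 3*x - 18
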